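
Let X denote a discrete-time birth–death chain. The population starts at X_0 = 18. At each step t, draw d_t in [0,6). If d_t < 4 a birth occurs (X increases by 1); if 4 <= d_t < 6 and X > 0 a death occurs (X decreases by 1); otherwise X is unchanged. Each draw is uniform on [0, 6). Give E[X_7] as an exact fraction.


61/3

X can drop by at most 1 per step and X_0 = 18 > T = 7, so X_t >= 18 − t >= 11 > 0 for every t <= 7: the floor at 0 (the 'and X > 0' condition) never binds. Hence X_7 = X_0 + Σ_{t<7} Y_t with i.i.d. increments Y_t = y(d_t) ∈ {+1, −1, 0}.
Outcome values over d=0..5: [1, 1, 1, 1, -1, -1]
Σy = 2, Σy² = 6, M = 6
μ = 2/6 = 1/3,  σ² = 6/6 − (1/3)² = 8/9
E[X_7] = 18 + 7·(1/3) = 61/3


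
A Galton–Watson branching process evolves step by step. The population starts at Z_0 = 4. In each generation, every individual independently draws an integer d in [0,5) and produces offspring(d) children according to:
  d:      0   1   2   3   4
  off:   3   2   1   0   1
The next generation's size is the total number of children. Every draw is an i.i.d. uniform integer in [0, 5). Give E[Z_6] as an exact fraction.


470596/15625

Outcome values over d=0..4: [3, 2, 1, 0, 1]
Σy = 7, Σy² = 15, M = 5
μ = 7/5 = 7/5,  σ² = 15/5 − (7/5)² = 26/25
E[Z_0] = 4
E[Z_1] = 7/5·E[Z_0] = 28/5
E[Z_2] = 7/5·E[Z_1] = 196/25
E[Z_3] = 7/5·E[Z_2] = 1372/125
E[Z_4] = 7/5·E[Z_3] = 9604/625
E[Z_5] = 7/5·E[Z_4] = 67228/3125
E[Z_6] = 7/5·E[Z_5] = 470596/15625


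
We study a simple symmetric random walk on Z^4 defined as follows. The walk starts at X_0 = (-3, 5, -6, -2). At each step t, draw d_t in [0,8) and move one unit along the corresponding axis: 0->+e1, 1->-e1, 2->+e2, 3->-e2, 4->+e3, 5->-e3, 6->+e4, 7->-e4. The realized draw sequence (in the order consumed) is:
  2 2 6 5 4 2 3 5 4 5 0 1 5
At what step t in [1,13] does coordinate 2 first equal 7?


2

t=0: X=(-3, 5, -6, -2), d=2 → +e2, X_1=(-3, 6, -6, -2)
t=1: X=(-3, 6, -6, -2), d=2 → +e2, X_2=(-3, 7, -6, -2)
t=2: X=(-3, 7, -6, -2), d=6 → +e4, X_3=(-3, 7, -6, -1)
t=3: X=(-3, 7, -6, -1), d=5 → -e3, X_4=(-3, 7, -7, -1)
t=4: X=(-3, 7, -7, -1), d=4 → +e3, X_5=(-3, 7, -6, -1)
t=5: X=(-3, 7, -6, -1), d=2 → +e2, X_6=(-3, 8, -6, -1)
t=6: X=(-3, 8, -6, -1), d=3 → -e2, X_7=(-3, 7, -6, -1)
t=7: X=(-3, 7, -6, -1), d=5 → -e3, X_8=(-3, 7, -7, -1)
t=8: X=(-3, 7, -7, -1), d=4 → +e3, X_9=(-3, 7, -6, -1)
t=9: X=(-3, 7, -6, -1), d=5 → -e3, X_10=(-3, 7, -7, -1)
t=10: X=(-3, 7, -7, -1), d=0 → +e1, X_11=(-2, 7, -7, -1)
t=11: X=(-2, 7, -7, -1), d=1 → -e1, X_12=(-3, 7, -7, -1)
t=12: X=(-3, 7, -7, -1), d=5 → -e3, X_13=(-3, 7, -8, -1)


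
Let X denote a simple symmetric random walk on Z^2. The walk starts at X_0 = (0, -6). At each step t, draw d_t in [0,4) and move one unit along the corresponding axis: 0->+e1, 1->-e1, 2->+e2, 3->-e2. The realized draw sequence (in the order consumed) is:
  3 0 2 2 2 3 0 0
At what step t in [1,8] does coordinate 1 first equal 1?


2

t=0: X=(0, -6), d=3 → -e2, X_1=(0, -7)
t=1: X=(0, -7), d=0 → +e1, X_2=(1, -7)
t=2: X=(1, -7), d=2 → +e2, X_3=(1, -6)
t=3: X=(1, -6), d=2 → +e2, X_4=(1, -5)
t=4: X=(1, -5), d=2 → +e2, X_5=(1, -4)
t=5: X=(1, -4), d=3 → -e2, X_6=(1, -5)
t=6: X=(1, -5), d=0 → +e1, X_7=(2, -5)
t=7: X=(2, -5), d=0 → +e1, X_8=(3, -5)


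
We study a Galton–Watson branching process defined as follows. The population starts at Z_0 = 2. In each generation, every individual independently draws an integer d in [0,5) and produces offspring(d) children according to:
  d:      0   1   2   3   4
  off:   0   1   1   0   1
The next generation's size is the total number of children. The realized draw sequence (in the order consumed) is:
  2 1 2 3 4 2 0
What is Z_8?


gen 0: Z_0=2, draws=[2, 1], offspring=[1, 1], Z_1=2
gen 1: Z_1=2, draws=[2, 3], offspring=[1, 0], Z_2=1
gen 2: Z_2=1, draws=[4], offspring=[1], Z_3=1
gen 3: Z_3=1, draws=[2], offspring=[1], Z_4=1
gen 4: Z_4=1, draws=[0], offspring=[0], Z_5=0
gen 5: Z_5=0, draws=[], offspring=[], Z_6=0
gen 6: Z_6=0, draws=[], offspring=[], Z_7=0
gen 7: Z_7=0, draws=[], offspring=[], Z_8=0

0


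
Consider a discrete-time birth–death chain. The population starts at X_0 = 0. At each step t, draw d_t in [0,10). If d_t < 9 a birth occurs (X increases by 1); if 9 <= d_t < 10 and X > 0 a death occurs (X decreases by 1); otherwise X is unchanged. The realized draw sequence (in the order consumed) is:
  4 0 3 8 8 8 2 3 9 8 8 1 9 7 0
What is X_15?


11

t=0: X=0, d=4 → birth, X_1=1
t=1: X=1, d=0 → birth, X_2=2
t=2: X=2, d=3 → birth, X_3=3
t=3: X=3, d=8 → birth, X_4=4
t=4: X=4, d=8 → birth, X_5=5
t=5: X=5, d=8 → birth, X_6=6
t=6: X=6, d=2 → birth, X_7=7
t=7: X=7, d=3 → birth, X_8=8
t=8: X=8, d=9 → death, X_9=7
t=9: X=7, d=8 → birth, X_10=8
t=10: X=8, d=8 → birth, X_11=9
t=11: X=9, d=1 → birth, X_12=10
t=12: X=10, d=9 → death, X_13=9
t=13: X=9, d=7 → birth, X_14=10
t=14: X=10, d=0 → birth, X_15=11


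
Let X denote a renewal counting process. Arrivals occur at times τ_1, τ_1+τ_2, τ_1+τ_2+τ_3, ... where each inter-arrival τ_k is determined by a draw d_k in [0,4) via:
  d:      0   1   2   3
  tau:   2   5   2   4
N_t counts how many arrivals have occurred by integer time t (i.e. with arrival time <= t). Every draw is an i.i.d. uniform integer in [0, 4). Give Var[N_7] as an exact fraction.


23/64

Inter-arrival values over d=0..3: [2, 5, 2, 4]
Each d has probability 1/4, so the pmf of τ is: f(2) = 1/2, f(4) = 1/4, f(5) = 1/4
Let p_n(j) = P(N_n = j), with p_0 = [1]. Condition on τ_1: p_n(0) = P(τ > n), and for j >= 1, p_n(j) = Σ_{k<=n} f(k)·p_{n−k}(j−1)
p_1 = [1]  (j = 0)
p_2 = [1/2, 1/2]  (j = 0..1)
p_3 = [1/2, 1/2]  (j = 0..1)
p_4 = [1/4, 1/2, 1/4]  (j = 0..2)
p_5 = [0, 3/4, 1/4]  (j = 0..2)
p_6 = [0, 1/2, 3/8, 1/8]  (j = 0..3)
p_7 = [0, 1/4, 5/8, 1/8]  (j = 0..3)
E[N_7] = Σ j·p_7(j) = 15/8;  E[N_7²] = Σ j²·p_7(j) = 31/8
Var[N_7] = 31/8 − (15/8)² = 23/64


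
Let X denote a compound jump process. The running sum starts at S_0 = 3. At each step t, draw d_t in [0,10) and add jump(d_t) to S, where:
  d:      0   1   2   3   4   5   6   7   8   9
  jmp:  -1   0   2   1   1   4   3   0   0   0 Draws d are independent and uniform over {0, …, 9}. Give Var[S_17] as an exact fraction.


187/5

Outcome values over d=0..9: [-1, 0, 2, 1, 1, 4, 3, 0, 0, 0]
Σy = 10, Σy² = 32, M = 10
μ = 10/10 = 1,  σ² = 32/10 − (1)² = 11/5
Independent increments: Var[S_17] = 17·σ² = 17·(11/5) = 187/5


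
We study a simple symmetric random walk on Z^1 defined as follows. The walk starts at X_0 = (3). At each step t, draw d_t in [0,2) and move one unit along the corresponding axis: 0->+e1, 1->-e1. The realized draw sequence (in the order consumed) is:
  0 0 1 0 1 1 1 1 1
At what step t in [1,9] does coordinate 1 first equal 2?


t=0: X=(3), d=0 → +e1, X_1=(4)
t=1: X=(4), d=0 → +e1, X_2=(5)
t=2: X=(5), d=1 → -e1, X_3=(4)
t=3: X=(4), d=0 → +e1, X_4=(5)
t=4: X=(5), d=1 → -e1, X_5=(4)
t=5: X=(4), d=1 → -e1, X_6=(3)
t=6: X=(3), d=1 → -e1, X_7=(2)
t=7: X=(2), d=1 → -e1, X_8=(1)
t=8: X=(1), d=1 → -e1, X_9=(0)

7


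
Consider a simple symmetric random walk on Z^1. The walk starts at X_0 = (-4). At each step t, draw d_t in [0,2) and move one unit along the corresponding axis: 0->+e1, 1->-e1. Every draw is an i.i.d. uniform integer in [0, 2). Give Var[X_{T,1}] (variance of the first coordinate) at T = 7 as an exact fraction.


7

Outcome values over d=0..1: [1, -1]
Σy = 0, Σy² = 2, M = 2
μ = 0/2 = 0,  σ² = 2/2 − (0)² = 1
Independent increments: Var[X_7] = 7·σ² = 7·(1) = 7


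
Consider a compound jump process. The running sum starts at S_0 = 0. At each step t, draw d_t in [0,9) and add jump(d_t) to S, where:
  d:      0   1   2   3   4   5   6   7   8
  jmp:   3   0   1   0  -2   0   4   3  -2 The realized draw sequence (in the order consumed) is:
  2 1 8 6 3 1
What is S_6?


3

t=0: S=0, d=2, jump=1, S_1=1
t=1: S=1, d=1, jump=0, S_2=1
t=2: S=1, d=8, jump=-2, S_3=-1
t=3: S=-1, d=6, jump=4, S_4=3
t=4: S=3, d=3, jump=0, S_5=3
t=5: S=3, d=1, jump=0, S_6=3


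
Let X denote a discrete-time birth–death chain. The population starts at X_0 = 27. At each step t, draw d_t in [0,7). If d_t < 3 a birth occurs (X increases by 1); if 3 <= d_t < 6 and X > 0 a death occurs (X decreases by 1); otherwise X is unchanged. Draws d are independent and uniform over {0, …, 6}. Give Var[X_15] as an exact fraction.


90/7

X can drop by at most 1 per step and X_0 = 27 > T = 15, so X_t >= 27 − t >= 12 > 0 for every t <= 15: the floor at 0 (the 'and X > 0' condition) never binds. Hence X_15 = X_0 + Σ_{t<15} Y_t with i.i.d. increments Y_t = y(d_t) ∈ {+1, −1, 0}.
Outcome values over d=0..6: [1, 1, 1, -1, -1, -1, 0]
Σy = 0, Σy² = 6, M = 7
μ = 0/7 = 0,  σ² = 6/7 − (0)² = 6/7
Independent increments: Var[X_15] = 15·σ² = 15·(6/7) = 90/7


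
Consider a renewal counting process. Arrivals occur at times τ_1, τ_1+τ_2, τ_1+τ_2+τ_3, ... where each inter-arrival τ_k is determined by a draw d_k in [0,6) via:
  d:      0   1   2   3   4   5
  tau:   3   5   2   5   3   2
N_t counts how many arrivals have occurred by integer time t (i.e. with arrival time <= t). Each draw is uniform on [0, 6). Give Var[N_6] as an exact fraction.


Inter-arrival values over d=0..5: [3, 5, 2, 5, 3, 2]
Each d has probability 1/6, so the pmf of τ is: f(2) = 1/3, f(3) = 1/3, f(5) = 1/3
Let p_n(j) = P(N_n = j), with p_0 = [1]. Condition on τ_1: p_n(0) = P(τ > n), and for j >= 1, p_n(j) = Σ_{k<=n} f(k)·p_{n−k}(j−1)
p_1 = [1]  (j = 0)
p_2 = [2/3, 1/3]  (j = 0..1)
p_3 = [1/3, 2/3]  (j = 0..1)
p_4 = [1/3, 5/9, 1/9]  (j = 0..2)
p_5 = [0, 2/3, 1/3]  (j = 0..2)
p_6 = [0, 5/9, 11/27, 1/27]  (j = 0..3)
E[N_6] = Σ j·p_6(j) = 40/27;  E[N_6²] = Σ j²·p_6(j) = 68/27
Var[N_6] = 68/27 − (40/27)² = 236/729

236/729


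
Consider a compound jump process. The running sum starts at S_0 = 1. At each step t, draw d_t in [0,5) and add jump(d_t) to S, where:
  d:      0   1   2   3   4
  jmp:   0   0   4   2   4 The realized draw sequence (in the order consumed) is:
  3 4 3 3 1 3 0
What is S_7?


13

t=0: S=1, d=3, jump=2, S_1=3
t=1: S=3, d=4, jump=4, S_2=7
t=2: S=7, d=3, jump=2, S_3=9
t=3: S=9, d=3, jump=2, S_4=11
t=4: S=11, d=1, jump=0, S_5=11
t=5: S=11, d=3, jump=2, S_6=13
t=6: S=13, d=0, jump=0, S_7=13


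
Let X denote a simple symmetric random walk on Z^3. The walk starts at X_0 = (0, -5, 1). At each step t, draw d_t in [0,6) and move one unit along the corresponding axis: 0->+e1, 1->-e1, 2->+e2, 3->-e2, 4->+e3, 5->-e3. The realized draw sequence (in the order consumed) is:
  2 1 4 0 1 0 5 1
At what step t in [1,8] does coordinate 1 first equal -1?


2

t=0: X=(0, -5, 1), d=2 → +e2, X_1=(0, -4, 1)
t=1: X=(0, -4, 1), d=1 → -e1, X_2=(-1, -4, 1)
t=2: X=(-1, -4, 1), d=4 → +e3, X_3=(-1, -4, 2)
t=3: X=(-1, -4, 2), d=0 → +e1, X_4=(0, -4, 2)
t=4: X=(0, -4, 2), d=1 → -e1, X_5=(-1, -4, 2)
t=5: X=(-1, -4, 2), d=0 → +e1, X_6=(0, -4, 2)
t=6: X=(0, -4, 2), d=5 → -e3, X_7=(0, -4, 1)
t=7: X=(0, -4, 1), d=1 → -e1, X_8=(-1, -4, 1)


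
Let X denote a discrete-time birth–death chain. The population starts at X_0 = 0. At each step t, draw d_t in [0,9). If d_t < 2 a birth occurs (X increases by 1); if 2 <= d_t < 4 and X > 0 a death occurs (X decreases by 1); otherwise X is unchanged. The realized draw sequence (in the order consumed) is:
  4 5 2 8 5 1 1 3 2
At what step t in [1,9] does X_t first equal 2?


t=0: X=0, d=4 → hold, X_1=0
t=1: X=0, d=5 → hold, X_2=0
t=2: X=0, d=2 → hold, X_3=0
t=3: X=0, d=8 → hold, X_4=0
t=4: X=0, d=5 → hold, X_5=0
t=5: X=0, d=1 → birth, X_6=1
t=6: X=1, d=1 → birth, X_7=2
t=7: X=2, d=3 → death, X_8=1
t=8: X=1, d=2 → death, X_9=0

7


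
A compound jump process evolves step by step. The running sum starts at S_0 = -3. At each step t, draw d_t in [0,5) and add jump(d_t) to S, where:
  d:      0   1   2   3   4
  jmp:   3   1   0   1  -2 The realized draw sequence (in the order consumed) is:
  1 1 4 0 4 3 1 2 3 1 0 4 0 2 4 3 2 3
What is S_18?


t=0: S=-3, d=1, jump=1, S_1=-2
t=1: S=-2, d=1, jump=1, S_2=-1
t=2: S=-1, d=4, jump=-2, S_3=-3
t=3: S=-3, d=0, jump=3, S_4=0
t=4: S=0, d=4, jump=-2, S_5=-2
t=5: S=-2, d=3, jump=1, S_6=-1
t=6: S=-1, d=1, jump=1, S_7=0
t=7: S=0, d=2, jump=0, S_8=0
t=8: S=0, d=3, jump=1, S_9=1
t=9: S=1, d=1, jump=1, S_10=2
t=10: S=2, d=0, jump=3, S_11=5
t=11: S=5, d=4, jump=-2, S_12=3
t=12: S=3, d=0, jump=3, S_13=6
t=13: S=6, d=2, jump=0, S_14=6
t=14: S=6, d=4, jump=-2, S_15=4
t=15: S=4, d=3, jump=1, S_16=5
t=16: S=5, d=2, jump=0, S_17=5
t=17: S=5, d=3, jump=1, S_18=6

6


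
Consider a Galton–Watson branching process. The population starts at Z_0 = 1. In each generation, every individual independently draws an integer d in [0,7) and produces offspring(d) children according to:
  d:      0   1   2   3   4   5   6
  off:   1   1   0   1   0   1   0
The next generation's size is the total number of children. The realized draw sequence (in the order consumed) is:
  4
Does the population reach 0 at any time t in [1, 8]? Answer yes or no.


yes

gen 0: Z_0=1, draws=[4], offspring=[0], Z_1=0
gen 1: Z_1=0, draws=[], offspring=[], Z_2=0
gen 2: Z_2=0, draws=[], offspring=[], Z_3=0
gen 3: Z_3=0, draws=[], offspring=[], Z_4=0
gen 4: Z_4=0, draws=[], offspring=[], Z_5=0
gen 5: Z_5=0, draws=[], offspring=[], Z_6=0
gen 6: Z_6=0, draws=[], offspring=[], Z_7=0
gen 7: Z_7=0, draws=[], offspring=[], Z_8=0


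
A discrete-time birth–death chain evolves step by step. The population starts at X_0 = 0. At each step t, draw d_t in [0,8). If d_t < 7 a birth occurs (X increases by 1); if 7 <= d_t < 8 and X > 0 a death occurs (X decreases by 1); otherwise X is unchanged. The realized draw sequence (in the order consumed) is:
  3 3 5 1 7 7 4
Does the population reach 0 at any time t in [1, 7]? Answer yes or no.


no

t=0: X=0, d=3 → birth, X_1=1
t=1: X=1, d=3 → birth, X_2=2
t=2: X=2, d=5 → birth, X_3=3
t=3: X=3, d=1 → birth, X_4=4
t=4: X=4, d=7 → death, X_5=3
t=5: X=3, d=7 → death, X_6=2
t=6: X=2, d=4 → birth, X_7=3


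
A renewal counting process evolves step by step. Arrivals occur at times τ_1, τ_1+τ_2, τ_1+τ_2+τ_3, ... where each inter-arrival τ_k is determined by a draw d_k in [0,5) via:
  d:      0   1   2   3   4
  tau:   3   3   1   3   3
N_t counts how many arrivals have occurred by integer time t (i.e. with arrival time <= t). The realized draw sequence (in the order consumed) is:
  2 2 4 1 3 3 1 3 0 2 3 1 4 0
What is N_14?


6

draw d_1=2: τ_1=1, arrival time A_1=1
draw d_2=2: τ_2=1, arrival time A_2=2
draw d_3=4: τ_3=3, arrival time A_3=5
draw d_4=1: τ_4=3, arrival time A_4=8
draw d_5=3: τ_5=3, arrival time A_5=11
draw d_6=3: τ_6=3, arrival time A_6=14
draw d_7=1: τ_7=3, arrival time A_7=17
draw d_8=3: τ_8=3, arrival time A_8=20
draw d_9=0: τ_9=3, arrival time A_9=23
draw d_10=2: τ_10=1, arrival time A_10=24
draw d_11=3: τ_11=3, arrival time A_11=27
draw d_12=1: τ_12=3, arrival time A_12=30
draw d_13=4: τ_13=3, arrival time A_13=33
draw d_14=0: τ_14=3, arrival time A_14=36
N_t over t=0..14: 0:0 1:1 2:2 3:2 4:2 5:3 6:3 7:3 8:4 9:4 10:4 11:5 12:5 13:5 14:6


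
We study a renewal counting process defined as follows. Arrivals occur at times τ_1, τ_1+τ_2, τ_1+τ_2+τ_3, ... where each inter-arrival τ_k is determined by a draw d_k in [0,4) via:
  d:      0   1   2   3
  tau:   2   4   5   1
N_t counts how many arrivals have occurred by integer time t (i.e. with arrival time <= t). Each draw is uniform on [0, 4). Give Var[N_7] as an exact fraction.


228718391/268435456

Inter-arrival values over d=0..3: [2, 4, 5, 1]
Each d has probability 1/4, so the pmf of τ is: f(1) = 1/4, f(2) = 1/4, f(4) = 1/4, f(5) = 1/4
Let p_n(j) = P(N_n = j), with p_0 = [1]. Condition on τ_1: p_n(0) = P(τ > n), and for j >= 1, p_n(j) = Σ_{k<=n} f(k)·p_{n−k}(j−1)
p_1 = [3/4, 1/4]  (j = 0..1)
p_2 = [1/2, 7/16, 1/16]  (j = 0..2)
p_3 = [1/2, 5/16, 11/64, 1/64]  (j = 0..3)
p_4 = [1/4, 1/2, 3/16, 15/256, 1/256]  (j = 0..4)
p_5 = [0, 5/8, 17/64, 23/256, 19/1024, 1/1024]  (j = 0..5)
p_6 = [0, 3/8, 29/64, 33/256, 19/512, 23/4096, 1/4096]  (j = 0..6)
p_7 = [0, 1/4, 7/16, 61/256, 15/256, 57/4096, 27/16384, 1/16384]  (j = 0..7)
E[N_7] = Σ j·p_7(j) = 35293/16384;  E[N_7²] = Σ j²·p_7(j) = 89985/16384
Var[N_7] = 89985/16384 − (35293/16384)² = 228718391/268435456


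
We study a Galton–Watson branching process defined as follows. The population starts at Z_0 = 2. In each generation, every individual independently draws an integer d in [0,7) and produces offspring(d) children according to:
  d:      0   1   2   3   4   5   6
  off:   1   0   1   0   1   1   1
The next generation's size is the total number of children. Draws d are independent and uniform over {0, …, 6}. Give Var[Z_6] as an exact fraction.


3188250000/13841287201

Outcome values over d=0..6: [1, 0, 1, 0, 1, 1, 1]
Σy = 5, Σy² = 5, M = 7
μ = 5/7 = 5/7,  σ² = 5/7 − (5/7)² = 10/49
V_0 = 0, E_0 = 2
V_1 = 10/49·E_0 + (5/7)²·V_0 = 20/49;  E_1 = 10/7
V_2 = 10/49·E_1 + (5/7)²·V_1 = 1200/2401;  E_2 = 50/49
V_3 = 10/49·E_2 + (5/7)²·V_2 = 54500/117649;  E_3 = 250/343
V_4 = 10/49·E_3 + (5/7)²·V_3 = 2220000/5764801;  E_4 = 1250/2401
V_5 = 10/49·E_4 + (5/7)²·V_4 = 85512500/282475249;  E_5 = 6250/16807
V_6 = 10/49·E_5 + (5/7)²·V_5 = 3188250000/13841287201;  E_6 = 31250/117649


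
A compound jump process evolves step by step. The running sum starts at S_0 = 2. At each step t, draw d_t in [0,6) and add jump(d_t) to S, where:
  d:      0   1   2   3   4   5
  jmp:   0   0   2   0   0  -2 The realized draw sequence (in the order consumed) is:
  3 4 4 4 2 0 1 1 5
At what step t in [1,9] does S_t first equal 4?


5

t=0: S=2, d=3, jump=0, S_1=2
t=1: S=2, d=4, jump=0, S_2=2
t=2: S=2, d=4, jump=0, S_3=2
t=3: S=2, d=4, jump=0, S_4=2
t=4: S=2, d=2, jump=2, S_5=4
t=5: S=4, d=0, jump=0, S_6=4
t=6: S=4, d=1, jump=0, S_7=4
t=7: S=4, d=1, jump=0, S_8=4
t=8: S=4, d=5, jump=-2, S_9=2


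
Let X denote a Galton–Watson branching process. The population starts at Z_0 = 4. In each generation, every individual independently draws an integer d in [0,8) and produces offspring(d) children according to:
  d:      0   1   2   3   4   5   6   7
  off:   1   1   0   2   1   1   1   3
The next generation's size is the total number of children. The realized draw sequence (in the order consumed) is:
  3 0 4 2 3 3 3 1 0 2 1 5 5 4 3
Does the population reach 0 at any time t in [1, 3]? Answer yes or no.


gen 0: Z_0=4, draws=[3, 0, 4, 2], offspring=[2, 1, 1, 0], Z_1=4
gen 1: Z_1=4, draws=[3, 3, 3, 1], offspring=[2, 2, 2, 1], Z_2=7
gen 2: Z_2=7, draws=[0, 2, 1, 5, 5, 4, 3], offspring=[1, 0, 1, 1, 1, 1, 2], Z_3=7

no


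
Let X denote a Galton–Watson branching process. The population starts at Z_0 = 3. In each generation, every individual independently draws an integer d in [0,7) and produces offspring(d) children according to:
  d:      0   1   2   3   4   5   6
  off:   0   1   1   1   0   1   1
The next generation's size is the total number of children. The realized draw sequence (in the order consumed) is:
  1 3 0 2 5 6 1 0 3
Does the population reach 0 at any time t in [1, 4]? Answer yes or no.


gen 0: Z_0=3, draws=[1, 3, 0], offspring=[1, 1, 0], Z_1=2
gen 1: Z_1=2, draws=[2, 5], offspring=[1, 1], Z_2=2
gen 2: Z_2=2, draws=[6, 1], offspring=[1, 1], Z_3=2
gen 3: Z_3=2, draws=[0, 3], offspring=[0, 1], Z_4=1

no


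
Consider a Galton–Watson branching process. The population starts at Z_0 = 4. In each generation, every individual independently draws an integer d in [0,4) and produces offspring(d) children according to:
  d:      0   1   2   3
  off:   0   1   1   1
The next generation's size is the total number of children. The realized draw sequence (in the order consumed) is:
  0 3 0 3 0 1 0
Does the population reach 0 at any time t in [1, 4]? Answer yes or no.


yes

gen 0: Z_0=4, draws=[0, 3, 0, 3], offspring=[0, 1, 0, 1], Z_1=2
gen 1: Z_1=2, draws=[0, 1], offspring=[0, 1], Z_2=1
gen 2: Z_2=1, draws=[0], offspring=[0], Z_3=0
gen 3: Z_3=0, draws=[], offspring=[], Z_4=0


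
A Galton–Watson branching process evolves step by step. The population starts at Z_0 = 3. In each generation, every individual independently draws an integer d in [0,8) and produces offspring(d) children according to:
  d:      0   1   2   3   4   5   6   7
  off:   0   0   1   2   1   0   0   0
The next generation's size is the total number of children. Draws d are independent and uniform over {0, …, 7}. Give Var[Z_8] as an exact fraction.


Outcome values over d=0..7: [0, 0, 1, 2, 1, 0, 0, 0]
Σy = 4, Σy² = 6, M = 8
μ = 4/8 = 1/2,  σ² = 6/8 − (1/2)² = 1/2
V_0 = 0, E_0 = 3
V_1 = 1/2·E_0 + (1/2)²·V_0 = 3/2;  E_1 = 3/2
V_2 = 1/2·E_1 + (1/2)²·V_1 = 9/8;  E_2 = 3/4
V_3 = 1/2·E_2 + (1/2)²·V_2 = 21/32;  E_3 = 3/8
V_4 = 1/2·E_3 + (1/2)²·V_3 = 45/128;  E_4 = 3/16
V_5 = 1/2·E_4 + (1/2)²·V_4 = 93/512;  E_5 = 3/32
V_6 = 1/2·E_5 + (1/2)²·V_5 = 189/2048;  E_6 = 3/64
V_7 = 1/2·E_6 + (1/2)²·V_6 = 381/8192;  E_7 = 3/128
V_8 = 1/2·E_7 + (1/2)²·V_7 = 765/32768;  E_8 = 3/256

765/32768


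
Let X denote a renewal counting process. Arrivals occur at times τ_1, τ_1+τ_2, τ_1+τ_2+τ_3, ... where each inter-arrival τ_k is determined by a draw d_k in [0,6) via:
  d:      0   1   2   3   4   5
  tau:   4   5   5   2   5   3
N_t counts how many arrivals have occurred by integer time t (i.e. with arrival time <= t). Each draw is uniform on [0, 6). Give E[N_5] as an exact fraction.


13/12

Inter-arrival values over d=0..5: [4, 5, 5, 2, 5, 3]
Each d has probability 1/6, so the pmf of τ is: f(2) = 1/6, f(3) = 1/6, f(4) = 1/6, f(5) = 1/2
Renewal equation for m(n) = E[N_n]: condition on τ_1 = k (if k <= n, one arrival plus a fresh copy on the remaining n−k steps): m(n) = F(n) + Σ_{k<=n} f(k)·m(n−k), where F(n) = P(τ <= n) and m(0) = 0
m(1) = F(1) = 0
m(2) = F(2) = 1/6
m(3) = F(3) = 1/3
m(4) = F(4) + f(2)·m(2) = 1/2 + 1/6·1/6 = 19/36
m(5) = F(5) + f(2)·m(3) + f(3)·m(2) = 1 + 1/6·1/3 + 1/6·1/6 = 13/12
E[N_5] = m(5) = 13/12


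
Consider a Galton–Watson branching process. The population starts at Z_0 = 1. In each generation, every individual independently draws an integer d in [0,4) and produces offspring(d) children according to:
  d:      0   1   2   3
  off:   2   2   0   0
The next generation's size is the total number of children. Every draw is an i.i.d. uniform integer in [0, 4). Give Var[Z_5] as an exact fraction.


5

Outcome values over d=0..3: [2, 2, 0, 0]
Σy = 4, Σy² = 8, M = 4
μ = 4/4 = 1,  σ² = 8/4 − (1)² = 1
V_0 = 0, E_0 = 1
V_1 = 1·E_0 + (1)²·V_0 = 1;  E_1 = 1
V_2 = 1·E_1 + (1)²·V_1 = 2;  E_2 = 1
V_3 = 1·E_2 + (1)²·V_2 = 3;  E_3 = 1
V_4 = 1·E_3 + (1)²·V_3 = 4;  E_4 = 1
V_5 = 1·E_4 + (1)²·V_4 = 5;  E_5 = 1


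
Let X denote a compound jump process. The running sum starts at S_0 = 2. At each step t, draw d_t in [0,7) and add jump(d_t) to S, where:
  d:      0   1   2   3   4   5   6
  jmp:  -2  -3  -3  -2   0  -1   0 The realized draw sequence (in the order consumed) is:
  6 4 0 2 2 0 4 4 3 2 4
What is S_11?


t=0: S=2, d=6, jump=0, S_1=2
t=1: S=2, d=4, jump=0, S_2=2
t=2: S=2, d=0, jump=-2, S_3=0
t=3: S=0, d=2, jump=-3, S_4=-3
t=4: S=-3, d=2, jump=-3, S_5=-6
t=5: S=-6, d=0, jump=-2, S_6=-8
t=6: S=-8, d=4, jump=0, S_7=-8
t=7: S=-8, d=4, jump=0, S_8=-8
t=8: S=-8, d=3, jump=-2, S_9=-10
t=9: S=-10, d=2, jump=-3, S_10=-13
t=10: S=-13, d=4, jump=0, S_11=-13

-13


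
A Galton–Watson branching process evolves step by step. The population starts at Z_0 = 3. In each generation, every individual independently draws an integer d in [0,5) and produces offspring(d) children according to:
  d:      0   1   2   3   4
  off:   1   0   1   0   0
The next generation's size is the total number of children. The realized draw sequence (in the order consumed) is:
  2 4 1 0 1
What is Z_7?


gen 0: Z_0=3, draws=[2, 4, 1], offspring=[1, 0, 0], Z_1=1
gen 1: Z_1=1, draws=[0], offspring=[1], Z_2=1
gen 2: Z_2=1, draws=[1], offspring=[0], Z_3=0
gen 3: Z_3=0, draws=[], offspring=[], Z_4=0
gen 4: Z_4=0, draws=[], offspring=[], Z_5=0
gen 5: Z_5=0, draws=[], offspring=[], Z_6=0
gen 6: Z_6=0, draws=[], offspring=[], Z_7=0

0


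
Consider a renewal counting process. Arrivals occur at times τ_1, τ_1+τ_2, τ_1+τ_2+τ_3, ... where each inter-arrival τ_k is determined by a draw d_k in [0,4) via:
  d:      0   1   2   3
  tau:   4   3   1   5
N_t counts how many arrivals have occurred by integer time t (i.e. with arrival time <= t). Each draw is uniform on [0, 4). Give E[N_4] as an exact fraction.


245/256

Inter-arrival values over d=0..3: [4, 3, 1, 5]
Each d has probability 1/4, so the pmf of τ is: f(1) = 1/4, f(3) = 1/4, f(4) = 1/4, f(5) = 1/4
Renewal equation for m(n) = E[N_n]: condition on τ_1 = k (if k <= n, one arrival plus a fresh copy on the remaining n−k steps): m(n) = F(n) + Σ_{k<=n} f(k)·m(n−k), where F(n) = P(τ <= n) and m(0) = 0
m(1) = F(1) = 1/4
m(2) = F(2) + f(1)·m(1) = 1/4 + 1/4·1/4 = 5/16
m(3) = F(3) + f(1)·m(2) = 1/2 + 1/4·5/16 = 37/64
m(4) = F(4) + f(1)·m(3) + f(3)·m(1) = 3/4 + 1/4·37/64 + 1/4·1/4 = 245/256
E[N_4] = m(4) = 245/256


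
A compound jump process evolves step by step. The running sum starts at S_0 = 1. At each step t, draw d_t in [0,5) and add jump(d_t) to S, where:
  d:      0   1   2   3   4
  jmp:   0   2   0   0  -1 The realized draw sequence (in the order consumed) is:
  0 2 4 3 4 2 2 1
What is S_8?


t=0: S=1, d=0, jump=0, S_1=1
t=1: S=1, d=2, jump=0, S_2=1
t=2: S=1, d=4, jump=-1, S_3=0
t=3: S=0, d=3, jump=0, S_4=0
t=4: S=0, d=4, jump=-1, S_5=-1
t=5: S=-1, d=2, jump=0, S_6=-1
t=6: S=-1, d=2, jump=0, S_7=-1
t=7: S=-1, d=1, jump=2, S_8=1

1


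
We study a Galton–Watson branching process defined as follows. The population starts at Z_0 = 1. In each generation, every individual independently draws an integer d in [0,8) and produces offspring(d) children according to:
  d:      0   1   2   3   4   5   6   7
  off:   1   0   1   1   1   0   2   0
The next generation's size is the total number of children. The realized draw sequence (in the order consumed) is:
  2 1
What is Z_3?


0

gen 0: Z_0=1, draws=[2], offspring=[1], Z_1=1
gen 1: Z_1=1, draws=[1], offspring=[0], Z_2=0
gen 2: Z_2=0, draws=[], offspring=[], Z_3=0


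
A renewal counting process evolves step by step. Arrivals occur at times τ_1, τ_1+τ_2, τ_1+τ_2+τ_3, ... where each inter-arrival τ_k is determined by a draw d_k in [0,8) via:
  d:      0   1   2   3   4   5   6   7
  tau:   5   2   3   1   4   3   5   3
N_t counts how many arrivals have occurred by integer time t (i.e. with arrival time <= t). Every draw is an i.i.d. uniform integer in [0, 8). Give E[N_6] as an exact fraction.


Inter-arrival values over d=0..7: [5, 2, 3, 1, 4, 3, 5, 3]
Each d has probability 1/8, so the pmf of τ is: f(1) = 1/8, f(2) = 1/8, f(3) = 3/8, f(4) = 1/8, f(5) = 1/4
Renewal equation for m(n) = E[N_n]: condition on τ_1 = k (if k <= n, one arrival plus a fresh copy on the remaining n−k steps): m(n) = F(n) + Σ_{k<=n} f(k)·m(n−k), where F(n) = P(τ <= n) and m(0) = 0
m(1) = F(1) = 1/8
m(2) = F(2) + f(1)·m(1) = 1/4 + 1/8·1/8 = 17/64
m(3) = F(3) + f(1)·m(2) + f(2)·m(1) = 5/8 + 1/8·17/64 + 1/8·1/8 = 345/512
m(4) = F(4) + f(1)·m(3) + f(2)·m(2) + f(3)·m(1) = 3/4 + 1/8·345/512 + 1/8·17/64 + 3/8·1/8 = 3745/4096
m(5) = F(5) + f(1)·m(4) + f(2)·m(3) + f(3)·m(2) + f(4)·m(1) = 1 + 1/8·3745/4096 + 1/8·345/512 + 3/8·17/64 + 1/8·1/8 = 43049/32768
m(6) = F(6) + f(1)·m(5) + f(2)·m(4) + f(3)·m(3) + f(4)·m(2) + f(5)·m(1) = 1 + 1/8·43049/32768 + 1/8·3745/4096 + 3/8·345/512 + 1/8·17/64 + 1/4·1/8 = 418289/262144
E[N_6] = m(6) = 418289/262144

418289/262144


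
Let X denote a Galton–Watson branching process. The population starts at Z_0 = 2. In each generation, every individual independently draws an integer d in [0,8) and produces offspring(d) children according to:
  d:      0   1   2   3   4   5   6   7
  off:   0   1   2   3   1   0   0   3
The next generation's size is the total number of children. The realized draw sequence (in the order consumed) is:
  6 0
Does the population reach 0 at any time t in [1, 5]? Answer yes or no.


yes

gen 0: Z_0=2, draws=[6, 0], offspring=[0, 0], Z_1=0
gen 1: Z_1=0, draws=[], offspring=[], Z_2=0
gen 2: Z_2=0, draws=[], offspring=[], Z_3=0
gen 3: Z_3=0, draws=[], offspring=[], Z_4=0
gen 4: Z_4=0, draws=[], offspring=[], Z_5=0


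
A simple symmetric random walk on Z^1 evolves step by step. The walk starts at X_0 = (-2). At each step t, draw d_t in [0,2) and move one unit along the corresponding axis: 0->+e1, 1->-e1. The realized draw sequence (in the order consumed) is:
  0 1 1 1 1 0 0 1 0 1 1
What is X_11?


t=0: X=(-2), d=0 → +e1, X_1=(-1)
t=1: X=(-1), d=1 → -e1, X_2=(-2)
t=2: X=(-2), d=1 → -e1, X_3=(-3)
t=3: X=(-3), d=1 → -e1, X_4=(-4)
t=4: X=(-4), d=1 → -e1, X_5=(-5)
t=5: X=(-5), d=0 → +e1, X_6=(-4)
t=6: X=(-4), d=0 → +e1, X_7=(-3)
t=7: X=(-3), d=1 → -e1, X_8=(-4)
t=8: X=(-4), d=0 → +e1, X_9=(-3)
t=9: X=(-3), d=1 → -e1, X_10=(-4)
t=10: X=(-4), d=1 → -e1, X_11=(-5)

(-5)


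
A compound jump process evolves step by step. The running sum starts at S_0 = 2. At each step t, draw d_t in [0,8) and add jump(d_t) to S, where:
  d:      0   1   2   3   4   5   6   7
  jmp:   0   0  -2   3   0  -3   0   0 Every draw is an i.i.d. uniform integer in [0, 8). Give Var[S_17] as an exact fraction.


Outcome values over d=0..7: [0, 0, -2, 3, 0, -3, 0, 0]
Σy = -2, Σy² = 22, M = 8
μ = -2/8 = -1/4,  σ² = 22/8 − (-1/4)² = 43/16
Independent increments: Var[S_17] = 17·σ² = 17·(43/16) = 731/16

731/16


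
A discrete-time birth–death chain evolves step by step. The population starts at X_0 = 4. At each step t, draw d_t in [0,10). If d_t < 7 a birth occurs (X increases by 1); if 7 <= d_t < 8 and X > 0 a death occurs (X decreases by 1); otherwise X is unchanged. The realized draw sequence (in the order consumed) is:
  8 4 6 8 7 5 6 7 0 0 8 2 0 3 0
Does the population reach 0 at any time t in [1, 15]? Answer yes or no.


no

t=0: X=4, d=8 → hold, X_1=4
t=1: X=4, d=4 → birth, X_2=5
t=2: X=5, d=6 → birth, X_3=6
t=3: X=6, d=8 → hold, X_4=6
t=4: X=6, d=7 → death, X_5=5
t=5: X=5, d=5 → birth, X_6=6
t=6: X=6, d=6 → birth, X_7=7
t=7: X=7, d=7 → death, X_8=6
t=8: X=6, d=0 → birth, X_9=7
t=9: X=7, d=0 → birth, X_10=8
t=10: X=8, d=8 → hold, X_11=8
t=11: X=8, d=2 → birth, X_12=9
t=12: X=9, d=0 → birth, X_13=10
t=13: X=10, d=3 → birth, X_14=11
t=14: X=11, d=0 → birth, X_15=12


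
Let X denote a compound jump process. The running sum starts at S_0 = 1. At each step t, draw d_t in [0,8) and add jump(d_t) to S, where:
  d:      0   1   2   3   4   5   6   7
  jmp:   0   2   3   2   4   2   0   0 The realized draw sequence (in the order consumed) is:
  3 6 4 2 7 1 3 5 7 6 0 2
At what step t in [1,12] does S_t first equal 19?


t=0: S=1, d=3, jump=2, S_1=3
t=1: S=3, d=6, jump=0, S_2=3
t=2: S=3, d=4, jump=4, S_3=7
t=3: S=7, d=2, jump=3, S_4=10
t=4: S=10, d=7, jump=0, S_5=10
t=5: S=10, d=1, jump=2, S_6=12
t=6: S=12, d=3, jump=2, S_7=14
t=7: S=14, d=5, jump=2, S_8=16
t=8: S=16, d=7, jump=0, S_9=16
t=9: S=16, d=6, jump=0, S_10=16
t=10: S=16, d=0, jump=0, S_11=16
t=11: S=16, d=2, jump=3, S_12=19

12


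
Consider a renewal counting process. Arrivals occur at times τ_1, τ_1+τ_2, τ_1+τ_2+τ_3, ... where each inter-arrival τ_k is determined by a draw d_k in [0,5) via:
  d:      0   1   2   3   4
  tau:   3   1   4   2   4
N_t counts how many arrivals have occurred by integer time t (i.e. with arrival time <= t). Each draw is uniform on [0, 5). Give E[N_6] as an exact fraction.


29531/15625

Inter-arrival values over d=0..4: [3, 1, 4, 2, 4]
Each d has probability 1/5, so the pmf of τ is: f(1) = 1/5, f(2) = 1/5, f(3) = 1/5, f(4) = 2/5
Renewal equation for m(n) = E[N_n]: condition on τ_1 = k (if k <= n, one arrival plus a fresh copy on the remaining n−k steps): m(n) = F(n) + Σ_{k<=n} f(k)·m(n−k), where F(n) = P(τ <= n) and m(0) = 0
m(1) = F(1) = 1/5
m(2) = F(2) + f(1)·m(1) = 2/5 + 1/5·1/5 = 11/25
m(3) = F(3) + f(1)·m(2) + f(2)·m(1) = 3/5 + 1/5·11/25 + 1/5·1/5 = 91/125
m(4) = F(4) + f(1)·m(3) + f(2)·m(2) + f(3)·m(1) = 1 + 1/5·91/125 + 1/5·11/25 + 1/5·1/5 = 796/625
m(5) = F(5) + f(1)·m(4) + f(2)·m(3) + f(3)·m(2) + f(4)·m(1) = 1 + 1/5·796/625 + 1/5·91/125 + 1/5·11/25 + 2/5·1/5 = 4901/3125
m(6) = F(6) + f(1)·m(5) + f(2)·m(4) + f(3)·m(3) + f(4)·m(2) = 1 + 1/5·4901/3125 + 1/5·796/625 + 1/5·91/125 + 2/5·11/25 = 29531/15625
E[N_6] = m(6) = 29531/15625


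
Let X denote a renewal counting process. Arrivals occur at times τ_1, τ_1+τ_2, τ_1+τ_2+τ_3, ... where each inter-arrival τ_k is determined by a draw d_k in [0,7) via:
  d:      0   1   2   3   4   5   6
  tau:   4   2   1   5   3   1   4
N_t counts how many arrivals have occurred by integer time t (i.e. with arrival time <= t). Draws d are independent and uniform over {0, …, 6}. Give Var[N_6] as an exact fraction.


10057422598/13841287201

Inter-arrival values over d=0..6: [4, 2, 1, 5, 3, 1, 4]
Each d has probability 1/7, so the pmf of τ is: f(1) = 2/7, f(2) = 1/7, f(3) = 1/7, f(4) = 2/7, f(5) = 1/7
Let p_n(j) = P(N_n = j), with p_0 = [1]. Condition on τ_1: p_n(0) = P(τ > n), and for j >= 1, p_n(j) = Σ_{k<=n} f(k)·p_{n−k}(j−1)
p_1 = [5/7, 2/7]  (j = 0..1)
p_2 = [4/7, 17/49, 4/49]  (j = 0..2)
p_3 = [3/7, 20/49, 48/343, 8/343]  (j = 0..3)
p_4 = [1/7, 29/49, 71/343, 124/2401, 16/2401]  (j = 0..4)
p_5 = [0, 26/49, 123/343, 218/2401, 304/16807, 32/16807]  (j = 0..5)
p_6 = [0, 17/49, 149/343, 421/2401, 88/2401, 720/117649, 64/117649]  (j = 0..6)
E[N_6] = Σ j·p_6(j) = 226150/117649;  E[N_6²] = Σ j²·p_6(j) = 520202/117649
Var[N_6] = 520202/117649 − (226150/117649)² = 10057422598/13841287201


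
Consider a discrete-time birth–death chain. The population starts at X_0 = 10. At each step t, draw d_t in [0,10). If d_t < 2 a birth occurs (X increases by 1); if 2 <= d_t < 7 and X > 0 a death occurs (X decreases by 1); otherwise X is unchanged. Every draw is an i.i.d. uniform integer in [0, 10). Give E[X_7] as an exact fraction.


X can drop by at most 1 per step and X_0 = 10 > T = 7, so X_t >= 10 − t >= 3 > 0 for every t <= 7: the floor at 0 (the 'and X > 0' condition) never binds. Hence X_7 = X_0 + Σ_{t<7} Y_t with i.i.d. increments Y_t = y(d_t) ∈ {+1, −1, 0}.
Outcome values over d=0..9: [1, 1, -1, -1, -1, -1, -1, 0, 0, 0]
Σy = -3, Σy² = 7, M = 10
μ = -3/10 = -3/10,  σ² = 7/10 − (-3/10)² = 61/100
E[X_7] = 10 + 7·(-3/10) = 79/10

79/10


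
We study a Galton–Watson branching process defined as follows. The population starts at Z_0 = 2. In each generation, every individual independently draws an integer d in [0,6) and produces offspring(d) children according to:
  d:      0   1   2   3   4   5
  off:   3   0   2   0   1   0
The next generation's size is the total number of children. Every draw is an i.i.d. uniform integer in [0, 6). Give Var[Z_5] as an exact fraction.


40/3

Outcome values over d=0..5: [3, 0, 2, 0, 1, 0]
Σy = 6, Σy² = 14, M = 6
μ = 6/6 = 1,  σ² = 14/6 − (1)² = 4/3
V_0 = 0, E_0 = 2
V_1 = 4/3·E_0 + (1)²·V_0 = 8/3;  E_1 = 2
V_2 = 4/3·E_1 + (1)²·V_1 = 16/3;  E_2 = 2
V_3 = 4/3·E_2 + (1)²·V_2 = 8;  E_3 = 2
V_4 = 4/3·E_3 + (1)²·V_3 = 32/3;  E_4 = 2
V_5 = 4/3·E_4 + (1)²·V_4 = 40/3;  E_5 = 2


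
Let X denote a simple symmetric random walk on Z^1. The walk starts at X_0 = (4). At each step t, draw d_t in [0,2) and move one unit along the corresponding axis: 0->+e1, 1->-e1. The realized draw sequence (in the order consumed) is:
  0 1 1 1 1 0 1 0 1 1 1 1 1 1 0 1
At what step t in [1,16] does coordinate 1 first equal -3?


13

t=0: X=(4), d=0 → +e1, X_1=(5)
t=1: X=(5), d=1 → -e1, X_2=(4)
t=2: X=(4), d=1 → -e1, X_3=(3)
t=3: X=(3), d=1 → -e1, X_4=(2)
t=4: X=(2), d=1 → -e1, X_5=(1)
t=5: X=(1), d=0 → +e1, X_6=(2)
t=6: X=(2), d=1 → -e1, X_7=(1)
t=7: X=(1), d=0 → +e1, X_8=(2)
t=8: X=(2), d=1 → -e1, X_9=(1)
t=9: X=(1), d=1 → -e1, X_10=(0)
t=10: X=(0), d=1 → -e1, X_11=(-1)
t=11: X=(-1), d=1 → -e1, X_12=(-2)
t=12: X=(-2), d=1 → -e1, X_13=(-3)
t=13: X=(-3), d=1 → -e1, X_14=(-4)
t=14: X=(-4), d=0 → +e1, X_15=(-3)
t=15: X=(-3), d=1 → -e1, X_16=(-4)


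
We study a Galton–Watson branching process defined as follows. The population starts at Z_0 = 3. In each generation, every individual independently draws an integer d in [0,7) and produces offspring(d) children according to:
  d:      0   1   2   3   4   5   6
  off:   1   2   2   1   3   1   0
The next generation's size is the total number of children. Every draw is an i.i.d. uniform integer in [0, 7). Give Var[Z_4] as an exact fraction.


Outcome values over d=0..6: [1, 2, 2, 1, 3, 1, 0]
Σy = 10, Σy² = 20, M = 7
μ = 10/7 = 10/7,  σ² = 20/7 − (10/7)² = 40/49
V_0 = 0, E_0 = 3
V_1 = 40/49·E_0 + (10/7)²·V_0 = 120/49;  E_1 = 30/7
V_2 = 40/49·E_1 + (10/7)²·V_1 = 20400/2401;  E_2 = 300/49
V_3 = 40/49·E_2 + (10/7)²·V_2 = 2628000/117649;  E_3 = 3000/343
V_4 = 40/49·E_3 + (10/7)²·V_3 = 303960000/5764801;  E_4 = 30000/2401

303960000/5764801


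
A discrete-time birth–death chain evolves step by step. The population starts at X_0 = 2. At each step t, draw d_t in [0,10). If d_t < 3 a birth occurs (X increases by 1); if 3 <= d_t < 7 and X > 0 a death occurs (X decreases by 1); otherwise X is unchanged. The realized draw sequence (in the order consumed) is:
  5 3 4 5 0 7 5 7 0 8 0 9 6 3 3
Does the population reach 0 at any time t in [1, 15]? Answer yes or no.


t=0: X=2, d=5 → death, X_1=1
t=1: X=1, d=3 → death, X_2=0
t=2: X=0, d=4 → hold, X_3=0
t=3: X=0, d=5 → hold, X_4=0
t=4: X=0, d=0 → birth, X_5=1
t=5: X=1, d=7 → hold, X_6=1
t=6: X=1, d=5 → death, X_7=0
t=7: X=0, d=7 → hold, X_8=0
t=8: X=0, d=0 → birth, X_9=1
t=9: X=1, d=8 → hold, X_10=1
t=10: X=1, d=0 → birth, X_11=2
t=11: X=2, d=9 → hold, X_12=2
t=12: X=2, d=6 → death, X_13=1
t=13: X=1, d=3 → death, X_14=0
t=14: X=0, d=3 → hold, X_15=0

yes


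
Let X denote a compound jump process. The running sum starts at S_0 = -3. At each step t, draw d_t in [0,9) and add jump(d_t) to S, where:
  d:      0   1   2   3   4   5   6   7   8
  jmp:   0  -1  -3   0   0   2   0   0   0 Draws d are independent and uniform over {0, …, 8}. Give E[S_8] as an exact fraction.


Outcome values over d=0..8: [0, -1, -3, 0, 0, 2, 0, 0, 0]
Σy = -2, Σy² = 14, M = 9
μ = -2/9 = -2/9,  σ² = 14/9 − (-2/9)² = 122/81
E[S_8] = -3 + 8·(-2/9) = -43/9

-43/9


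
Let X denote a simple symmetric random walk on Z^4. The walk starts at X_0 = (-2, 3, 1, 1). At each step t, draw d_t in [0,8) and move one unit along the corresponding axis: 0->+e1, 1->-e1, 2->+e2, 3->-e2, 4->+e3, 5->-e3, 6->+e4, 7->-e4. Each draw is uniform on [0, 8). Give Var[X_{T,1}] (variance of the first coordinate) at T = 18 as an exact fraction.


9/2

Outcome values over d=0..7: [1, -1, 0, 0, 0, 0, 0, 0]
Σy = 0, Σy² = 2, M = 8
μ = 0/8 = 0,  σ² = 2/8 − (0)² = 1/4
Independent increments: Var[X_18] = 18·σ² = 18·(1/4) = 9/2


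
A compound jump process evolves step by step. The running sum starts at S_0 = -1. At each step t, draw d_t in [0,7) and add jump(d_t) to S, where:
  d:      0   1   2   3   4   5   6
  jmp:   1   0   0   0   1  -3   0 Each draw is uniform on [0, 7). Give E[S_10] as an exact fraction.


-17/7

Outcome values over d=0..6: [1, 0, 0, 0, 1, -3, 0]
Σy = -1, Σy² = 11, M = 7
μ = -1/7 = -1/7,  σ² = 11/7 − (-1/7)² = 76/49
E[S_10] = -1 + 10·(-1/7) = -17/7


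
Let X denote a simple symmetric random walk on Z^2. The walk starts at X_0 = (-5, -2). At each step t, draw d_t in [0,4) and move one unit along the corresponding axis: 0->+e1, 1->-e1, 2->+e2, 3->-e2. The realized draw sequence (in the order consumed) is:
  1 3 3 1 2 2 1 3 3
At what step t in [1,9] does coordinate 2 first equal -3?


t=0: X=(-5, -2), d=1 → -e1, X_1=(-6, -2)
t=1: X=(-6, -2), d=3 → -e2, X_2=(-6, -3)
t=2: X=(-6, -3), d=3 → -e2, X_3=(-6, -4)
t=3: X=(-6, -4), d=1 → -e1, X_4=(-7, -4)
t=4: X=(-7, -4), d=2 → +e2, X_5=(-7, -3)
t=5: X=(-7, -3), d=2 → +e2, X_6=(-7, -2)
t=6: X=(-7, -2), d=1 → -e1, X_7=(-8, -2)
t=7: X=(-8, -2), d=3 → -e2, X_8=(-8, -3)
t=8: X=(-8, -3), d=3 → -e2, X_9=(-8, -4)

2
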